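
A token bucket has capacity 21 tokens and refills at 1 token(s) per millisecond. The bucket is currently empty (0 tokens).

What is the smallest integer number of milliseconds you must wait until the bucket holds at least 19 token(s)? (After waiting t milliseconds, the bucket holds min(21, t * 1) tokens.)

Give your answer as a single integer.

Answer: 19

Derivation:
Need t * 1 >= 19, so t >= 19/1.
Smallest integer t = ceil(19/1) = 19.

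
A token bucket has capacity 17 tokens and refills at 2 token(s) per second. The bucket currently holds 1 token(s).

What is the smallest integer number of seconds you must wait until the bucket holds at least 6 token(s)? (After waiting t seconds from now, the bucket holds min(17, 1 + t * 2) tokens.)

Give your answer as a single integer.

Need 1 + t * 2 >= 6, so t >= 5/2.
Smallest integer t = ceil(5/2) = 3.

Answer: 3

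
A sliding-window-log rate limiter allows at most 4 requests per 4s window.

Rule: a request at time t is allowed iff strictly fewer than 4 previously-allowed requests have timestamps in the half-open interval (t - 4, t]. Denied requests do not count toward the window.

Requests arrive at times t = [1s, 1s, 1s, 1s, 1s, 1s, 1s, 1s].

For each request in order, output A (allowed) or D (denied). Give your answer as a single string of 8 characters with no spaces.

Tracking allowed requests in the window:
  req#1 t=1s: ALLOW
  req#2 t=1s: ALLOW
  req#3 t=1s: ALLOW
  req#4 t=1s: ALLOW
  req#5 t=1s: DENY
  req#6 t=1s: DENY
  req#7 t=1s: DENY
  req#8 t=1s: DENY

Answer: AAAADDDD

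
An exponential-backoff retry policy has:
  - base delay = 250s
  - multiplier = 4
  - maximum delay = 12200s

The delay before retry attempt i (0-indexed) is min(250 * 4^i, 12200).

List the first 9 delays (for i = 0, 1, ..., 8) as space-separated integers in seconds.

Answer: 250 1000 4000 12200 12200 12200 12200 12200 12200

Derivation:
Computing each delay:
  i=0: min(250*4^0, 12200) = 250
  i=1: min(250*4^1, 12200) = 1000
  i=2: min(250*4^2, 12200) = 4000
  i=3: min(250*4^3, 12200) = 12200
  i=4: min(250*4^4, 12200) = 12200
  i=5: min(250*4^5, 12200) = 12200
  i=6: min(250*4^6, 12200) = 12200
  i=7: min(250*4^7, 12200) = 12200
  i=8: min(250*4^8, 12200) = 12200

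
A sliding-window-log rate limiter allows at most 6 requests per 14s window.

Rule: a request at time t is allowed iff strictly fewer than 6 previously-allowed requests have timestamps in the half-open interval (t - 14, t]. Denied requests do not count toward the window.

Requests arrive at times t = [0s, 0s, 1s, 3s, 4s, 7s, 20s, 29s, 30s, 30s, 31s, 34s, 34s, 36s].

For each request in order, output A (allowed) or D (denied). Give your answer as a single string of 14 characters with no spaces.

Tracking allowed requests in the window:
  req#1 t=0s: ALLOW
  req#2 t=0s: ALLOW
  req#3 t=1s: ALLOW
  req#4 t=3s: ALLOW
  req#5 t=4s: ALLOW
  req#6 t=7s: ALLOW
  req#7 t=20s: ALLOW
  req#8 t=29s: ALLOW
  req#9 t=30s: ALLOW
  req#10 t=30s: ALLOW
  req#11 t=31s: ALLOW
  req#12 t=34s: ALLOW
  req#13 t=34s: ALLOW
  req#14 t=36s: DENY

Answer: AAAAAAAAAAAAAD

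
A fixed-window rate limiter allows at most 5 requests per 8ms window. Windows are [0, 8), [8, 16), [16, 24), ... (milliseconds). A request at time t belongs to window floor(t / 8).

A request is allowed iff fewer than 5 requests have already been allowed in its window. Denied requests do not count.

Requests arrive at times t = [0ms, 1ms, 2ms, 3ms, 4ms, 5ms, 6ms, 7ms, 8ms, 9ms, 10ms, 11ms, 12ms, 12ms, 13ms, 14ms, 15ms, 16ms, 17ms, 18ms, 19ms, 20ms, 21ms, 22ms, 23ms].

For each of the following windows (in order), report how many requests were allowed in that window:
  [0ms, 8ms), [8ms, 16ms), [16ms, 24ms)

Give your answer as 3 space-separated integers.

Answer: 5 5 5

Derivation:
Processing requests:
  req#1 t=0ms (window 0): ALLOW
  req#2 t=1ms (window 0): ALLOW
  req#3 t=2ms (window 0): ALLOW
  req#4 t=3ms (window 0): ALLOW
  req#5 t=4ms (window 0): ALLOW
  req#6 t=5ms (window 0): DENY
  req#7 t=6ms (window 0): DENY
  req#8 t=7ms (window 0): DENY
  req#9 t=8ms (window 1): ALLOW
  req#10 t=9ms (window 1): ALLOW
  req#11 t=10ms (window 1): ALLOW
  req#12 t=11ms (window 1): ALLOW
  req#13 t=12ms (window 1): ALLOW
  req#14 t=12ms (window 1): DENY
  req#15 t=13ms (window 1): DENY
  req#16 t=14ms (window 1): DENY
  req#17 t=15ms (window 1): DENY
  req#18 t=16ms (window 2): ALLOW
  req#19 t=17ms (window 2): ALLOW
  req#20 t=18ms (window 2): ALLOW
  req#21 t=19ms (window 2): ALLOW
  req#22 t=20ms (window 2): ALLOW
  req#23 t=21ms (window 2): DENY
  req#24 t=22ms (window 2): DENY
  req#25 t=23ms (window 2): DENY

Allowed counts by window: 5 5 5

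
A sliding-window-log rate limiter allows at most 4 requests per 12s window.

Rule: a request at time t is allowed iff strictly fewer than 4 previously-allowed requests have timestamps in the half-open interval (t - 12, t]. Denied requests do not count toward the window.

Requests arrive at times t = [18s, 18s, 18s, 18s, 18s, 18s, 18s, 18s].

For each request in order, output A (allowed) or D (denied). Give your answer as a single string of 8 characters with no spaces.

Tracking allowed requests in the window:
  req#1 t=18s: ALLOW
  req#2 t=18s: ALLOW
  req#3 t=18s: ALLOW
  req#4 t=18s: ALLOW
  req#5 t=18s: DENY
  req#6 t=18s: DENY
  req#7 t=18s: DENY
  req#8 t=18s: DENY

Answer: AAAADDDD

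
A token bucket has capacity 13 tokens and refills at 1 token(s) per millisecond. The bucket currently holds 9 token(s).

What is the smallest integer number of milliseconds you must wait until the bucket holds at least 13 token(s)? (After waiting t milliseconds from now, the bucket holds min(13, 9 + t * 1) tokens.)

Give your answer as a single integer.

Need 9 + t * 1 >= 13, so t >= 4/1.
Smallest integer t = ceil(4/1) = 4.

Answer: 4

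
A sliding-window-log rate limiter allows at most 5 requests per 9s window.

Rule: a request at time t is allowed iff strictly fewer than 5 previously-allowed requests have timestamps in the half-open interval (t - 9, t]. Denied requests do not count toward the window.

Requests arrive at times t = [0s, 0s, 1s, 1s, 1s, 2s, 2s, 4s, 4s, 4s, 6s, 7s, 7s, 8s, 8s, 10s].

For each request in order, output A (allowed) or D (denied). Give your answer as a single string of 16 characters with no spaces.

Tracking allowed requests in the window:
  req#1 t=0s: ALLOW
  req#2 t=0s: ALLOW
  req#3 t=1s: ALLOW
  req#4 t=1s: ALLOW
  req#5 t=1s: ALLOW
  req#6 t=2s: DENY
  req#7 t=2s: DENY
  req#8 t=4s: DENY
  req#9 t=4s: DENY
  req#10 t=4s: DENY
  req#11 t=6s: DENY
  req#12 t=7s: DENY
  req#13 t=7s: DENY
  req#14 t=8s: DENY
  req#15 t=8s: DENY
  req#16 t=10s: ALLOW

Answer: AAAAADDDDDDDDDDA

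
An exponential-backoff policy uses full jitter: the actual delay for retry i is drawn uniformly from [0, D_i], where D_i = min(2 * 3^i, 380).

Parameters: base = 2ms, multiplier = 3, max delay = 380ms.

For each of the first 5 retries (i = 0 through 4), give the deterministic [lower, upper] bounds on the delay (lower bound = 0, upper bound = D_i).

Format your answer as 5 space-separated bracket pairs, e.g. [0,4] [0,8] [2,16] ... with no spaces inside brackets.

Computing bounds per retry:
  i=0: D_i=min(2*3^0,380)=2, bounds=[0,2]
  i=1: D_i=min(2*3^1,380)=6, bounds=[0,6]
  i=2: D_i=min(2*3^2,380)=18, bounds=[0,18]
  i=3: D_i=min(2*3^3,380)=54, bounds=[0,54]
  i=4: D_i=min(2*3^4,380)=162, bounds=[0,162]

Answer: [0,2] [0,6] [0,18] [0,54] [0,162]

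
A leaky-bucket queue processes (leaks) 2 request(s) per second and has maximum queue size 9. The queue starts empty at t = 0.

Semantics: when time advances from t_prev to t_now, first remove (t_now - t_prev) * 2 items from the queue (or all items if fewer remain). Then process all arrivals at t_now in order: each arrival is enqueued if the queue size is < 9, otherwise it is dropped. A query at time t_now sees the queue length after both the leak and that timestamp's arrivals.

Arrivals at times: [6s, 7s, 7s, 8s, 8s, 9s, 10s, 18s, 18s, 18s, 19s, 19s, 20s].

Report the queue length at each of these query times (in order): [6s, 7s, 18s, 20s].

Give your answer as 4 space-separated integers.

Queue lengths at query times:
  query t=6s: backlog = 1
  query t=7s: backlog = 2
  query t=18s: backlog = 3
  query t=20s: backlog = 2

Answer: 1 2 3 2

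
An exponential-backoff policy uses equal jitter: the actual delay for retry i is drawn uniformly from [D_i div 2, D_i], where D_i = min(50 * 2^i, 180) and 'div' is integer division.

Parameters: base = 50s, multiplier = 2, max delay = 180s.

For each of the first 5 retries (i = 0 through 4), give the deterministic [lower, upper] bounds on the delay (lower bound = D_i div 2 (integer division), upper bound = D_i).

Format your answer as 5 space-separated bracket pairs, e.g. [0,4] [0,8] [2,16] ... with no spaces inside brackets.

Answer: [25,50] [50,100] [90,180] [90,180] [90,180]

Derivation:
Computing bounds per retry:
  i=0: D_i=min(50*2^0,180)=50, bounds=[25,50]
  i=1: D_i=min(50*2^1,180)=100, bounds=[50,100]
  i=2: D_i=min(50*2^2,180)=180, bounds=[90,180]
  i=3: D_i=min(50*2^3,180)=180, bounds=[90,180]
  i=4: D_i=min(50*2^4,180)=180, bounds=[90,180]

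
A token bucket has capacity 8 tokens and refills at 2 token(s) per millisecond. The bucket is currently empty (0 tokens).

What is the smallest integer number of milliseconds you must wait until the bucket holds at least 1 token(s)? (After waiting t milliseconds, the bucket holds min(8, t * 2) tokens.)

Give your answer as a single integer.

Need t * 2 >= 1, so t >= 1/2.
Smallest integer t = ceil(1/2) = 1.

Answer: 1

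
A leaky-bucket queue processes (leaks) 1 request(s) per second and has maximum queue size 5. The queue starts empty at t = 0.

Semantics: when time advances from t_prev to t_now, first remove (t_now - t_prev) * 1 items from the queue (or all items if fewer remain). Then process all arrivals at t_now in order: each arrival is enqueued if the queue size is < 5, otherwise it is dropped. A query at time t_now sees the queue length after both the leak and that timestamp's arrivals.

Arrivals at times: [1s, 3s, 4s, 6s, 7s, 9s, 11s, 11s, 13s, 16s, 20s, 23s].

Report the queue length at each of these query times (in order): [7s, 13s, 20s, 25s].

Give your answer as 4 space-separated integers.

Queue lengths at query times:
  query t=7s: backlog = 1
  query t=13s: backlog = 1
  query t=20s: backlog = 1
  query t=25s: backlog = 0

Answer: 1 1 1 0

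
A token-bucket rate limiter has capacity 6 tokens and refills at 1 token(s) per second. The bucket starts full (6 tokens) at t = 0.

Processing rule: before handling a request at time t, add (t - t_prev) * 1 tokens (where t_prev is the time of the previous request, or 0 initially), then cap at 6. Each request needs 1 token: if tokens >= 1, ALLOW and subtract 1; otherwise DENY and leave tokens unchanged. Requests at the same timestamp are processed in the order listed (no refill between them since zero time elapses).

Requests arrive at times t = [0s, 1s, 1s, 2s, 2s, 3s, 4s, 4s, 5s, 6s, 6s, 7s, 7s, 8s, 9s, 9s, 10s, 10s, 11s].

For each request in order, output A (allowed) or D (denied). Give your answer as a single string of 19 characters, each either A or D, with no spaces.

Simulating step by step:
  req#1 t=0s: ALLOW
  req#2 t=1s: ALLOW
  req#3 t=1s: ALLOW
  req#4 t=2s: ALLOW
  req#5 t=2s: ALLOW
  req#6 t=3s: ALLOW
  req#7 t=4s: ALLOW
  req#8 t=4s: ALLOW
  req#9 t=5s: ALLOW
  req#10 t=6s: ALLOW
  req#11 t=6s: ALLOW
  req#12 t=7s: ALLOW
  req#13 t=7s: ALLOW
  req#14 t=8s: ALLOW
  req#15 t=9s: ALLOW
  req#16 t=9s: DENY
  req#17 t=10s: ALLOW
  req#18 t=10s: DENY
  req#19 t=11s: ALLOW

Answer: AAAAAAAAAAAAAAADADA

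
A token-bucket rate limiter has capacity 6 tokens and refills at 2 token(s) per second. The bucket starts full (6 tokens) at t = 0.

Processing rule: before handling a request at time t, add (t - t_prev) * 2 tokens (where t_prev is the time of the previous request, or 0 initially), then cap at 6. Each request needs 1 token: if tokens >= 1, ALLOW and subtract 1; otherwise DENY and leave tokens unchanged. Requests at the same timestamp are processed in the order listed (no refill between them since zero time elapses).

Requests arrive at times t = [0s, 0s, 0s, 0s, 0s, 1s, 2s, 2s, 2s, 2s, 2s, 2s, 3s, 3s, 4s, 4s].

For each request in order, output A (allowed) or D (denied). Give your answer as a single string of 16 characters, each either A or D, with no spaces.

Answer: AAAAAAAAAADDAAAA

Derivation:
Simulating step by step:
  req#1 t=0s: ALLOW
  req#2 t=0s: ALLOW
  req#3 t=0s: ALLOW
  req#4 t=0s: ALLOW
  req#5 t=0s: ALLOW
  req#6 t=1s: ALLOW
  req#7 t=2s: ALLOW
  req#8 t=2s: ALLOW
  req#9 t=2s: ALLOW
  req#10 t=2s: ALLOW
  req#11 t=2s: DENY
  req#12 t=2s: DENY
  req#13 t=3s: ALLOW
  req#14 t=3s: ALLOW
  req#15 t=4s: ALLOW
  req#16 t=4s: ALLOW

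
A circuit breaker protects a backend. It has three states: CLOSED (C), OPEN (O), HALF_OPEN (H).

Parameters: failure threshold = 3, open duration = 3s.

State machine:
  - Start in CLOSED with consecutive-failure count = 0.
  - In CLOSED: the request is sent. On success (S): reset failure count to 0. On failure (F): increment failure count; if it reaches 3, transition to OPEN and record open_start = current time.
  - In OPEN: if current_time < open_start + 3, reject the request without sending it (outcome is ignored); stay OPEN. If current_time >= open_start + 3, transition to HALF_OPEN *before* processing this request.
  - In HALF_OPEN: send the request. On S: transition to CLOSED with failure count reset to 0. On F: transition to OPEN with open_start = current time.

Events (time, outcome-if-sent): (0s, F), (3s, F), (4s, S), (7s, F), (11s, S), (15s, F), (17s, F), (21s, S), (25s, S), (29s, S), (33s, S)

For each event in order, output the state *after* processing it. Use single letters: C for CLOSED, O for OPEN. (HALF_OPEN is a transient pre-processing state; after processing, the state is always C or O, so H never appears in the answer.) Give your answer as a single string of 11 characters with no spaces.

State after each event:
  event#1 t=0s outcome=F: state=CLOSED
  event#2 t=3s outcome=F: state=CLOSED
  event#3 t=4s outcome=S: state=CLOSED
  event#4 t=7s outcome=F: state=CLOSED
  event#5 t=11s outcome=S: state=CLOSED
  event#6 t=15s outcome=F: state=CLOSED
  event#7 t=17s outcome=F: state=CLOSED
  event#8 t=21s outcome=S: state=CLOSED
  event#9 t=25s outcome=S: state=CLOSED
  event#10 t=29s outcome=S: state=CLOSED
  event#11 t=33s outcome=S: state=CLOSED

Answer: CCCCCCCCCCC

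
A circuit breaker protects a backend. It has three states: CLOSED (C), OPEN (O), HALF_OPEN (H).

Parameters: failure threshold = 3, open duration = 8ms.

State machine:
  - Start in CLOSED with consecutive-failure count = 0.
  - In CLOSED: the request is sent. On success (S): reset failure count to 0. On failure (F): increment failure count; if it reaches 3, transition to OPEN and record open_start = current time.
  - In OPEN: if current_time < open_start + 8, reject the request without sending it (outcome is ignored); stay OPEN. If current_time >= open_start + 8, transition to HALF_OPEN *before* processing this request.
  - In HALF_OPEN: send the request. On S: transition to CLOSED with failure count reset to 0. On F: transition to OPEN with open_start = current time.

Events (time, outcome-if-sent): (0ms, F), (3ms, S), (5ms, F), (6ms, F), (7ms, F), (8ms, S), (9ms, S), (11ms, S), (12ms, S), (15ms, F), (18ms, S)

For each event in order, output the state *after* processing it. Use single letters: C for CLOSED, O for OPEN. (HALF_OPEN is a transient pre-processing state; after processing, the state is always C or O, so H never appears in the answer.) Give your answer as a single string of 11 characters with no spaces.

Answer: CCCCOOOOOOO

Derivation:
State after each event:
  event#1 t=0ms outcome=F: state=CLOSED
  event#2 t=3ms outcome=S: state=CLOSED
  event#3 t=5ms outcome=F: state=CLOSED
  event#4 t=6ms outcome=F: state=CLOSED
  event#5 t=7ms outcome=F: state=OPEN
  event#6 t=8ms outcome=S: state=OPEN
  event#7 t=9ms outcome=S: state=OPEN
  event#8 t=11ms outcome=S: state=OPEN
  event#9 t=12ms outcome=S: state=OPEN
  event#10 t=15ms outcome=F: state=OPEN
  event#11 t=18ms outcome=S: state=OPEN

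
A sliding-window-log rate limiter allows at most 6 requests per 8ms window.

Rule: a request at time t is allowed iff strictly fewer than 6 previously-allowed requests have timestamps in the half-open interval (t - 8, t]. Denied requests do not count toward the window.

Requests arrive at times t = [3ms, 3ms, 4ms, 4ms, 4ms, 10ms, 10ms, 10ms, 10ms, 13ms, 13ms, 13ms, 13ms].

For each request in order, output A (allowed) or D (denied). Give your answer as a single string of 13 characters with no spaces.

Answer: AAAAAADDDAAAA

Derivation:
Tracking allowed requests in the window:
  req#1 t=3ms: ALLOW
  req#2 t=3ms: ALLOW
  req#3 t=4ms: ALLOW
  req#4 t=4ms: ALLOW
  req#5 t=4ms: ALLOW
  req#6 t=10ms: ALLOW
  req#7 t=10ms: DENY
  req#8 t=10ms: DENY
  req#9 t=10ms: DENY
  req#10 t=13ms: ALLOW
  req#11 t=13ms: ALLOW
  req#12 t=13ms: ALLOW
  req#13 t=13ms: ALLOW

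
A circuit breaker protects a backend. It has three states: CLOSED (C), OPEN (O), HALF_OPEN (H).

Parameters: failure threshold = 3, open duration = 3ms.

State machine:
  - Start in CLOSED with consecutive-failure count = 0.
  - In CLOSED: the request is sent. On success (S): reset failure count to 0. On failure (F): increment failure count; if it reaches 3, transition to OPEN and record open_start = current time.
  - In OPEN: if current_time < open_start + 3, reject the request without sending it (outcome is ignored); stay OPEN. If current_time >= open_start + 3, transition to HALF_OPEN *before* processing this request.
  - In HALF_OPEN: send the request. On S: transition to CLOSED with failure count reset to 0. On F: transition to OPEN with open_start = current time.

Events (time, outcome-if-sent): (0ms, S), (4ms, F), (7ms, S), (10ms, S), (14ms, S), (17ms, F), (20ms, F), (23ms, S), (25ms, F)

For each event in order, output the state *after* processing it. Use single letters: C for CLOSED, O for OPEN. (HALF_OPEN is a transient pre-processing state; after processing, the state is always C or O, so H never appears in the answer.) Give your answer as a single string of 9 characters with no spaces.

State after each event:
  event#1 t=0ms outcome=S: state=CLOSED
  event#2 t=4ms outcome=F: state=CLOSED
  event#3 t=7ms outcome=S: state=CLOSED
  event#4 t=10ms outcome=S: state=CLOSED
  event#5 t=14ms outcome=S: state=CLOSED
  event#6 t=17ms outcome=F: state=CLOSED
  event#7 t=20ms outcome=F: state=CLOSED
  event#8 t=23ms outcome=S: state=CLOSED
  event#9 t=25ms outcome=F: state=CLOSED

Answer: CCCCCCCCC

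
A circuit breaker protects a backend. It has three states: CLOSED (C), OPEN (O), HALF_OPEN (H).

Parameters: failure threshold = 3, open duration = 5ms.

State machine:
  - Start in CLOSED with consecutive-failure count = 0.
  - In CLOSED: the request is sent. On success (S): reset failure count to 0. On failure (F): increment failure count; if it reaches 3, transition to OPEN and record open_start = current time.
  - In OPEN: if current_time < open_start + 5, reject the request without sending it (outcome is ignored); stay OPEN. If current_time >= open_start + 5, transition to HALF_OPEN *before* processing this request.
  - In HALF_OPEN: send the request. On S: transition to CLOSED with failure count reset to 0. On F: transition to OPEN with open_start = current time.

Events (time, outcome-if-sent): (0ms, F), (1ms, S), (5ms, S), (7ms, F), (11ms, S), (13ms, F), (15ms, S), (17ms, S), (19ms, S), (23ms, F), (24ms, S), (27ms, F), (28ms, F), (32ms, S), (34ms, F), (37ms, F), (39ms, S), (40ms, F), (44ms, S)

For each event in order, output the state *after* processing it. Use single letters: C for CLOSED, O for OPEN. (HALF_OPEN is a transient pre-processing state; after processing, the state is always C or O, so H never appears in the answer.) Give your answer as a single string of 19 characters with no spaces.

State after each event:
  event#1 t=0ms outcome=F: state=CLOSED
  event#2 t=1ms outcome=S: state=CLOSED
  event#3 t=5ms outcome=S: state=CLOSED
  event#4 t=7ms outcome=F: state=CLOSED
  event#5 t=11ms outcome=S: state=CLOSED
  event#6 t=13ms outcome=F: state=CLOSED
  event#7 t=15ms outcome=S: state=CLOSED
  event#8 t=17ms outcome=S: state=CLOSED
  event#9 t=19ms outcome=S: state=CLOSED
  event#10 t=23ms outcome=F: state=CLOSED
  event#11 t=24ms outcome=S: state=CLOSED
  event#12 t=27ms outcome=F: state=CLOSED
  event#13 t=28ms outcome=F: state=CLOSED
  event#14 t=32ms outcome=S: state=CLOSED
  event#15 t=34ms outcome=F: state=CLOSED
  event#16 t=37ms outcome=F: state=CLOSED
  event#17 t=39ms outcome=S: state=CLOSED
  event#18 t=40ms outcome=F: state=CLOSED
  event#19 t=44ms outcome=S: state=CLOSED

Answer: CCCCCCCCCCCCCCCCCCC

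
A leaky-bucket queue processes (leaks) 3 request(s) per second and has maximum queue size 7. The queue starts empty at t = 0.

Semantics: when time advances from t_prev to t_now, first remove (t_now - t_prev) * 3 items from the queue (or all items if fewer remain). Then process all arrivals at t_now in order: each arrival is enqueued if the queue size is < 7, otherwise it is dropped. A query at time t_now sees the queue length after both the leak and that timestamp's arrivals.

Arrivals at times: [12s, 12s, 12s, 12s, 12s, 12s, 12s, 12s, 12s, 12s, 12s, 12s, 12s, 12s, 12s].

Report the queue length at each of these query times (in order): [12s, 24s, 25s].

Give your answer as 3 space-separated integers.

Queue lengths at query times:
  query t=12s: backlog = 7
  query t=24s: backlog = 0
  query t=25s: backlog = 0

Answer: 7 0 0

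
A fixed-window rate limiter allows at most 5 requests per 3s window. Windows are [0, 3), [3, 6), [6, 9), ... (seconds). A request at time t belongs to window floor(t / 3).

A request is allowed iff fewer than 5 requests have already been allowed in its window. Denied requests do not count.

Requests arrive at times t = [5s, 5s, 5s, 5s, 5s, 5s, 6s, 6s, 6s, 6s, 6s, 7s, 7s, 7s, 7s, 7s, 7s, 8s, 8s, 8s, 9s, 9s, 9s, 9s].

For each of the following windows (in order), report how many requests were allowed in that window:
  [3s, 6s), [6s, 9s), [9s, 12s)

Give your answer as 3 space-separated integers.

Processing requests:
  req#1 t=5s (window 1): ALLOW
  req#2 t=5s (window 1): ALLOW
  req#3 t=5s (window 1): ALLOW
  req#4 t=5s (window 1): ALLOW
  req#5 t=5s (window 1): ALLOW
  req#6 t=5s (window 1): DENY
  req#7 t=6s (window 2): ALLOW
  req#8 t=6s (window 2): ALLOW
  req#9 t=6s (window 2): ALLOW
  req#10 t=6s (window 2): ALLOW
  req#11 t=6s (window 2): ALLOW
  req#12 t=7s (window 2): DENY
  req#13 t=7s (window 2): DENY
  req#14 t=7s (window 2): DENY
  req#15 t=7s (window 2): DENY
  req#16 t=7s (window 2): DENY
  req#17 t=7s (window 2): DENY
  req#18 t=8s (window 2): DENY
  req#19 t=8s (window 2): DENY
  req#20 t=8s (window 2): DENY
  req#21 t=9s (window 3): ALLOW
  req#22 t=9s (window 3): ALLOW
  req#23 t=9s (window 3): ALLOW
  req#24 t=9s (window 3): ALLOW

Allowed counts by window: 5 5 4

Answer: 5 5 4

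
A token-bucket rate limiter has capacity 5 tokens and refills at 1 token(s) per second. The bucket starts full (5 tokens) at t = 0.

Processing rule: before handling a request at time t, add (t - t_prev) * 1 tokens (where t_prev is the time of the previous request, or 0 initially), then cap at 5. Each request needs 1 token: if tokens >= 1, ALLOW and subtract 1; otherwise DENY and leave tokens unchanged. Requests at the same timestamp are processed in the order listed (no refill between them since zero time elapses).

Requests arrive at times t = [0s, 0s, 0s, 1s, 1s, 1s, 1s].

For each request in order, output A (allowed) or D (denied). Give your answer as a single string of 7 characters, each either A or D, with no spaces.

Simulating step by step:
  req#1 t=0s: ALLOW
  req#2 t=0s: ALLOW
  req#3 t=0s: ALLOW
  req#4 t=1s: ALLOW
  req#5 t=1s: ALLOW
  req#6 t=1s: ALLOW
  req#7 t=1s: DENY

Answer: AAAAAAD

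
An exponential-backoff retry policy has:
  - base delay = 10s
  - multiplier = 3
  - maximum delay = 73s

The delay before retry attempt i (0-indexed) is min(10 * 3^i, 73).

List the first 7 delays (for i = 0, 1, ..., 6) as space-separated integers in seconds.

Computing each delay:
  i=0: min(10*3^0, 73) = 10
  i=1: min(10*3^1, 73) = 30
  i=2: min(10*3^2, 73) = 73
  i=3: min(10*3^3, 73) = 73
  i=4: min(10*3^4, 73) = 73
  i=5: min(10*3^5, 73) = 73
  i=6: min(10*3^6, 73) = 73

Answer: 10 30 73 73 73 73 73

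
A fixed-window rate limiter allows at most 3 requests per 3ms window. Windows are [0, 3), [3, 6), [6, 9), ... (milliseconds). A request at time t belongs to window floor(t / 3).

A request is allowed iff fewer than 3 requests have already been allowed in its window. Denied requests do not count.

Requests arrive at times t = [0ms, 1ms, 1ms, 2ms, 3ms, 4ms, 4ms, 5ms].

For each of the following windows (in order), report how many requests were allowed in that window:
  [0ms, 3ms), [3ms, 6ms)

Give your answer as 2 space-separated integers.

Processing requests:
  req#1 t=0ms (window 0): ALLOW
  req#2 t=1ms (window 0): ALLOW
  req#3 t=1ms (window 0): ALLOW
  req#4 t=2ms (window 0): DENY
  req#5 t=3ms (window 1): ALLOW
  req#6 t=4ms (window 1): ALLOW
  req#7 t=4ms (window 1): ALLOW
  req#8 t=5ms (window 1): DENY

Allowed counts by window: 3 3

Answer: 3 3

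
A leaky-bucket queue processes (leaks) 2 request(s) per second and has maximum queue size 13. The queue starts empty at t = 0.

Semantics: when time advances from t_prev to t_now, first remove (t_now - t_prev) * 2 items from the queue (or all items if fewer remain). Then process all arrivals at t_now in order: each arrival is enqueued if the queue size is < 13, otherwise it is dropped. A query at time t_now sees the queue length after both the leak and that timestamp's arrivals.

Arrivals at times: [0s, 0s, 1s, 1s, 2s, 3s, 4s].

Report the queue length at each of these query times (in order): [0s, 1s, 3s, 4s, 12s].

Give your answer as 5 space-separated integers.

Queue lengths at query times:
  query t=0s: backlog = 2
  query t=1s: backlog = 2
  query t=3s: backlog = 1
  query t=4s: backlog = 1
  query t=12s: backlog = 0

Answer: 2 2 1 1 0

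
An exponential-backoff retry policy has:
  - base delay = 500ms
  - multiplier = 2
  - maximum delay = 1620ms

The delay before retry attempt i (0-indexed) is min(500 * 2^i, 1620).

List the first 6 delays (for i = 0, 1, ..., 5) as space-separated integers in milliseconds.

Answer: 500 1000 1620 1620 1620 1620

Derivation:
Computing each delay:
  i=0: min(500*2^0, 1620) = 500
  i=1: min(500*2^1, 1620) = 1000
  i=2: min(500*2^2, 1620) = 1620
  i=3: min(500*2^3, 1620) = 1620
  i=4: min(500*2^4, 1620) = 1620
  i=5: min(500*2^5, 1620) = 1620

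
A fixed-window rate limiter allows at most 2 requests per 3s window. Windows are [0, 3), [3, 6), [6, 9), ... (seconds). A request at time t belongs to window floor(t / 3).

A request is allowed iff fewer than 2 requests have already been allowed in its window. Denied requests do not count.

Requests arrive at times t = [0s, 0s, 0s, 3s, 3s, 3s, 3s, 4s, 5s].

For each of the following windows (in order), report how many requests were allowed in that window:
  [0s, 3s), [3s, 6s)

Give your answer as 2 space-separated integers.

Answer: 2 2

Derivation:
Processing requests:
  req#1 t=0s (window 0): ALLOW
  req#2 t=0s (window 0): ALLOW
  req#3 t=0s (window 0): DENY
  req#4 t=3s (window 1): ALLOW
  req#5 t=3s (window 1): ALLOW
  req#6 t=3s (window 1): DENY
  req#7 t=3s (window 1): DENY
  req#8 t=4s (window 1): DENY
  req#9 t=5s (window 1): DENY

Allowed counts by window: 2 2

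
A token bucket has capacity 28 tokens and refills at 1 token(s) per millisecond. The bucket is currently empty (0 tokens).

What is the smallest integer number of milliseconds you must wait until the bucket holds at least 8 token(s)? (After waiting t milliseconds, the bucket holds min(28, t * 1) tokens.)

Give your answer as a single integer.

Need t * 1 >= 8, so t >= 8/1.
Smallest integer t = ceil(8/1) = 8.

Answer: 8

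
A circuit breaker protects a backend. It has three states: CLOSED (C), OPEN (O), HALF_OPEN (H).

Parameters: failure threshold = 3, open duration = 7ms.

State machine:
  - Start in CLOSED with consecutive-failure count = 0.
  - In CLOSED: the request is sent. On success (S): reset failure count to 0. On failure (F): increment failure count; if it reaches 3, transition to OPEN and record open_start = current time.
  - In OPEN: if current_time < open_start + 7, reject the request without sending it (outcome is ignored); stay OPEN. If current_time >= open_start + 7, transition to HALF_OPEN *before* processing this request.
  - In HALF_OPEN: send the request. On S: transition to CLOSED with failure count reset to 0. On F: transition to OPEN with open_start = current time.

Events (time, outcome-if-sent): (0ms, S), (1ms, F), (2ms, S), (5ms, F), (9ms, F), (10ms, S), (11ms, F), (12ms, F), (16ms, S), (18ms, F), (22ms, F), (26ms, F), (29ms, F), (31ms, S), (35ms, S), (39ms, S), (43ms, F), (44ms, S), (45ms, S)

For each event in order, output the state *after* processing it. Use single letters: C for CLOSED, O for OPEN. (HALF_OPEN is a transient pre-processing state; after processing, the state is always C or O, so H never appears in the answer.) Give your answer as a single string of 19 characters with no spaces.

State after each event:
  event#1 t=0ms outcome=S: state=CLOSED
  event#2 t=1ms outcome=F: state=CLOSED
  event#3 t=2ms outcome=S: state=CLOSED
  event#4 t=5ms outcome=F: state=CLOSED
  event#5 t=9ms outcome=F: state=CLOSED
  event#6 t=10ms outcome=S: state=CLOSED
  event#7 t=11ms outcome=F: state=CLOSED
  event#8 t=12ms outcome=F: state=CLOSED
  event#9 t=16ms outcome=S: state=CLOSED
  event#10 t=18ms outcome=F: state=CLOSED
  event#11 t=22ms outcome=F: state=CLOSED
  event#12 t=26ms outcome=F: state=OPEN
  event#13 t=29ms outcome=F: state=OPEN
  event#14 t=31ms outcome=S: state=OPEN
  event#15 t=35ms outcome=S: state=CLOSED
  event#16 t=39ms outcome=S: state=CLOSED
  event#17 t=43ms outcome=F: state=CLOSED
  event#18 t=44ms outcome=S: state=CLOSED
  event#19 t=45ms outcome=S: state=CLOSED

Answer: CCCCCCCCCCCOOOCCCCC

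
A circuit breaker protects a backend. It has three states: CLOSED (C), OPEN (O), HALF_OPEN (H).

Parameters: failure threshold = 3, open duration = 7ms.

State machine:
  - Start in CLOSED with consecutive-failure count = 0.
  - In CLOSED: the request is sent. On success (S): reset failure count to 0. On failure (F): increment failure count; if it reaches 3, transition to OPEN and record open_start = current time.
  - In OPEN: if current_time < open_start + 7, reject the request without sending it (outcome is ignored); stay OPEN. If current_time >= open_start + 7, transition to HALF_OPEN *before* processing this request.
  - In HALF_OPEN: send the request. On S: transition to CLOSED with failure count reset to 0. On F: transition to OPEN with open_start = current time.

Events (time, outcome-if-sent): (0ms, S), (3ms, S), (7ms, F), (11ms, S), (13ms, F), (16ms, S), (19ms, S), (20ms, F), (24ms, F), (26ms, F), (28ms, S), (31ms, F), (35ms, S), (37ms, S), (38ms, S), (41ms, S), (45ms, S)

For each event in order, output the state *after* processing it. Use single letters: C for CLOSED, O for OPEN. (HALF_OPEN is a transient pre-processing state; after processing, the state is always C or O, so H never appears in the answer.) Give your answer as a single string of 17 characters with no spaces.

State after each event:
  event#1 t=0ms outcome=S: state=CLOSED
  event#2 t=3ms outcome=S: state=CLOSED
  event#3 t=7ms outcome=F: state=CLOSED
  event#4 t=11ms outcome=S: state=CLOSED
  event#5 t=13ms outcome=F: state=CLOSED
  event#6 t=16ms outcome=S: state=CLOSED
  event#7 t=19ms outcome=S: state=CLOSED
  event#8 t=20ms outcome=F: state=CLOSED
  event#9 t=24ms outcome=F: state=CLOSED
  event#10 t=26ms outcome=F: state=OPEN
  event#11 t=28ms outcome=S: state=OPEN
  event#12 t=31ms outcome=F: state=OPEN
  event#13 t=35ms outcome=S: state=CLOSED
  event#14 t=37ms outcome=S: state=CLOSED
  event#15 t=38ms outcome=S: state=CLOSED
  event#16 t=41ms outcome=S: state=CLOSED
  event#17 t=45ms outcome=S: state=CLOSED

Answer: CCCCCCCCCOOOCCCCC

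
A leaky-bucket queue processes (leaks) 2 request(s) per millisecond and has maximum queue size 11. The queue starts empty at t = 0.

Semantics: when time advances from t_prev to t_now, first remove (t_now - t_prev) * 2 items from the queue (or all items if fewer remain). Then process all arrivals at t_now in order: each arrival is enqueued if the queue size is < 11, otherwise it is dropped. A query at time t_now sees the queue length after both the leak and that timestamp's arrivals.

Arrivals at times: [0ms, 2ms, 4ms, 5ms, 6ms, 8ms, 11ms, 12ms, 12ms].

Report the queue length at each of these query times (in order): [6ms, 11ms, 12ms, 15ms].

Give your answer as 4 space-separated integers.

Answer: 1 1 2 0

Derivation:
Queue lengths at query times:
  query t=6ms: backlog = 1
  query t=11ms: backlog = 1
  query t=12ms: backlog = 2
  query t=15ms: backlog = 0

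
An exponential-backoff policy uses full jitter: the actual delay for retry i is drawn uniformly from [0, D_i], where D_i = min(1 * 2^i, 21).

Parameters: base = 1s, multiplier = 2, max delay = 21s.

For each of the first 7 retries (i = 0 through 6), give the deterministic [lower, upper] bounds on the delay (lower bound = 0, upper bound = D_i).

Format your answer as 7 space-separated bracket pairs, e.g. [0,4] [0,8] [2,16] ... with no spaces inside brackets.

Answer: [0,1] [0,2] [0,4] [0,8] [0,16] [0,21] [0,21]

Derivation:
Computing bounds per retry:
  i=0: D_i=min(1*2^0,21)=1, bounds=[0,1]
  i=1: D_i=min(1*2^1,21)=2, bounds=[0,2]
  i=2: D_i=min(1*2^2,21)=4, bounds=[0,4]
  i=3: D_i=min(1*2^3,21)=8, bounds=[0,8]
  i=4: D_i=min(1*2^4,21)=16, bounds=[0,16]
  i=5: D_i=min(1*2^5,21)=21, bounds=[0,21]
  i=6: D_i=min(1*2^6,21)=21, bounds=[0,21]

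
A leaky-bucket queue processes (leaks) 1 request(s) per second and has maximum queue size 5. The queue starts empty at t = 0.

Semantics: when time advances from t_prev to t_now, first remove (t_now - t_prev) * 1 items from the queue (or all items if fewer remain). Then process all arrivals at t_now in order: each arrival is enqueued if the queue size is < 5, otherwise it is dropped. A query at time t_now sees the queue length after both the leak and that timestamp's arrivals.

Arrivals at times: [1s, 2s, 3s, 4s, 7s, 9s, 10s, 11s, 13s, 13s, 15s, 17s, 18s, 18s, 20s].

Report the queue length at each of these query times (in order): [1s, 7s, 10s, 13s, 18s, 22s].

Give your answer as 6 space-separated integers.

Queue lengths at query times:
  query t=1s: backlog = 1
  query t=7s: backlog = 1
  query t=10s: backlog = 1
  query t=13s: backlog = 2
  query t=18s: backlog = 2
  query t=22s: backlog = 0

Answer: 1 1 1 2 2 0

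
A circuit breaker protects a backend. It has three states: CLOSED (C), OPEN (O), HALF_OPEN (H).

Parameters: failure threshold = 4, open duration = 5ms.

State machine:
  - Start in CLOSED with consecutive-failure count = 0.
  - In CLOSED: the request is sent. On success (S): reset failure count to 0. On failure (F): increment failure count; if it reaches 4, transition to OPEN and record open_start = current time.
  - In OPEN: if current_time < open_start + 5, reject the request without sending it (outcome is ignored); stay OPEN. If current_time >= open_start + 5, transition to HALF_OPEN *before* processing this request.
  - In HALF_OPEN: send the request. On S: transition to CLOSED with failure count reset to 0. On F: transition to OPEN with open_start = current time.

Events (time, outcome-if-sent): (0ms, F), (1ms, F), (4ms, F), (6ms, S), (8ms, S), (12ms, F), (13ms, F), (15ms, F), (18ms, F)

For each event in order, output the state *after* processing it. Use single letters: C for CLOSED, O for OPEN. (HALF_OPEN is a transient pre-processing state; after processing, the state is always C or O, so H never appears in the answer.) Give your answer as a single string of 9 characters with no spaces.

State after each event:
  event#1 t=0ms outcome=F: state=CLOSED
  event#2 t=1ms outcome=F: state=CLOSED
  event#3 t=4ms outcome=F: state=CLOSED
  event#4 t=6ms outcome=S: state=CLOSED
  event#5 t=8ms outcome=S: state=CLOSED
  event#6 t=12ms outcome=F: state=CLOSED
  event#7 t=13ms outcome=F: state=CLOSED
  event#8 t=15ms outcome=F: state=CLOSED
  event#9 t=18ms outcome=F: state=OPEN

Answer: CCCCCCCCO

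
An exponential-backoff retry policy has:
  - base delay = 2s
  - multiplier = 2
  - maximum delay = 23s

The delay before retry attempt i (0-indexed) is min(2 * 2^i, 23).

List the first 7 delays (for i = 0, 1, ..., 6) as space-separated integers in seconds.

Answer: 2 4 8 16 23 23 23

Derivation:
Computing each delay:
  i=0: min(2*2^0, 23) = 2
  i=1: min(2*2^1, 23) = 4
  i=2: min(2*2^2, 23) = 8
  i=3: min(2*2^3, 23) = 16
  i=4: min(2*2^4, 23) = 23
  i=5: min(2*2^5, 23) = 23
  i=6: min(2*2^6, 23) = 23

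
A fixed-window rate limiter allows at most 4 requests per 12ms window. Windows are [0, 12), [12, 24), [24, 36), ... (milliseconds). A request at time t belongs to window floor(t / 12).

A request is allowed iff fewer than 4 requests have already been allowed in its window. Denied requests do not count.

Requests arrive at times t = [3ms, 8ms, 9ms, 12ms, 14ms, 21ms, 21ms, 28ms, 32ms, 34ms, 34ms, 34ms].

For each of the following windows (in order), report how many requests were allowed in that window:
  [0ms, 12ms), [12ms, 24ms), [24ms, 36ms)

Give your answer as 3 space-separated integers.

Answer: 3 4 4

Derivation:
Processing requests:
  req#1 t=3ms (window 0): ALLOW
  req#2 t=8ms (window 0): ALLOW
  req#3 t=9ms (window 0): ALLOW
  req#4 t=12ms (window 1): ALLOW
  req#5 t=14ms (window 1): ALLOW
  req#6 t=21ms (window 1): ALLOW
  req#7 t=21ms (window 1): ALLOW
  req#8 t=28ms (window 2): ALLOW
  req#9 t=32ms (window 2): ALLOW
  req#10 t=34ms (window 2): ALLOW
  req#11 t=34ms (window 2): ALLOW
  req#12 t=34ms (window 2): DENY

Allowed counts by window: 3 4 4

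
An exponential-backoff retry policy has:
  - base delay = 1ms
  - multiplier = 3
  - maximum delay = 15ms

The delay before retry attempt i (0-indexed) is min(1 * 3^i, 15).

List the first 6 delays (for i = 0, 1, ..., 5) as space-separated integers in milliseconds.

Computing each delay:
  i=0: min(1*3^0, 15) = 1
  i=1: min(1*3^1, 15) = 3
  i=2: min(1*3^2, 15) = 9
  i=3: min(1*3^3, 15) = 15
  i=4: min(1*3^4, 15) = 15
  i=5: min(1*3^5, 15) = 15

Answer: 1 3 9 15 15 15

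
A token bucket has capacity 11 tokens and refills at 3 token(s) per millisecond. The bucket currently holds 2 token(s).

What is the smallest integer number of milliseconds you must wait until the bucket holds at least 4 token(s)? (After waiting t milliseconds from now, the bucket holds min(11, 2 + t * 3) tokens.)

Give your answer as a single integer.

Answer: 1

Derivation:
Need 2 + t * 3 >= 4, so t >= 2/3.
Smallest integer t = ceil(2/3) = 1.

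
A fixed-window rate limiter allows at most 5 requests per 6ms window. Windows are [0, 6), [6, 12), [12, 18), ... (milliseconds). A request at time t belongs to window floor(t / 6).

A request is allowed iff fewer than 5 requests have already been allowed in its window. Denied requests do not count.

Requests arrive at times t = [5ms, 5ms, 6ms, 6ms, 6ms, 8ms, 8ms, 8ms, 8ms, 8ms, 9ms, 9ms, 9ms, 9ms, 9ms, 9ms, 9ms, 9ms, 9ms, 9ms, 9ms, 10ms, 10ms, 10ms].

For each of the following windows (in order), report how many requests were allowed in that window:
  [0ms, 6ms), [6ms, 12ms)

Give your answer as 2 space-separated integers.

Processing requests:
  req#1 t=5ms (window 0): ALLOW
  req#2 t=5ms (window 0): ALLOW
  req#3 t=6ms (window 1): ALLOW
  req#4 t=6ms (window 1): ALLOW
  req#5 t=6ms (window 1): ALLOW
  req#6 t=8ms (window 1): ALLOW
  req#7 t=8ms (window 1): ALLOW
  req#8 t=8ms (window 1): DENY
  req#9 t=8ms (window 1): DENY
  req#10 t=8ms (window 1): DENY
  req#11 t=9ms (window 1): DENY
  req#12 t=9ms (window 1): DENY
  req#13 t=9ms (window 1): DENY
  req#14 t=9ms (window 1): DENY
  req#15 t=9ms (window 1): DENY
  req#16 t=9ms (window 1): DENY
  req#17 t=9ms (window 1): DENY
  req#18 t=9ms (window 1): DENY
  req#19 t=9ms (window 1): DENY
  req#20 t=9ms (window 1): DENY
  req#21 t=9ms (window 1): DENY
  req#22 t=10ms (window 1): DENY
  req#23 t=10ms (window 1): DENY
  req#24 t=10ms (window 1): DENY

Allowed counts by window: 2 5

Answer: 2 5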